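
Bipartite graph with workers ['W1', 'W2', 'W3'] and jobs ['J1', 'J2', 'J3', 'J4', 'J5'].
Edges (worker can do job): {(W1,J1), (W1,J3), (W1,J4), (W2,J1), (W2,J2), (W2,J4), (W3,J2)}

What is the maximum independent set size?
Maximum independent set = 5

By König's theorem:
- Min vertex cover = Max matching = 3
- Max independent set = Total vertices - Min vertex cover
- Max independent set = 8 - 3 = 5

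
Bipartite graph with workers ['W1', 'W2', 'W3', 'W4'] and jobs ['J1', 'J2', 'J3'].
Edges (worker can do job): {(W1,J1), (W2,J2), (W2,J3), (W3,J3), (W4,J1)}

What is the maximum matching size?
Maximum matching size = 3

Maximum matching: {(W2,J2), (W3,J3), (W4,J1)}
Size: 3

This assigns 3 workers to 3 distinct jobs.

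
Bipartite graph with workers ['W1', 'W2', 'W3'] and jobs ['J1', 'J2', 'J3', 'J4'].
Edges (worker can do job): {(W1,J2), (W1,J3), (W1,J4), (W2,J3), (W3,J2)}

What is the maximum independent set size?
Maximum independent set = 4

By König's theorem:
- Min vertex cover = Max matching = 3
- Max independent set = Total vertices - Min vertex cover
- Max independent set = 7 - 3 = 4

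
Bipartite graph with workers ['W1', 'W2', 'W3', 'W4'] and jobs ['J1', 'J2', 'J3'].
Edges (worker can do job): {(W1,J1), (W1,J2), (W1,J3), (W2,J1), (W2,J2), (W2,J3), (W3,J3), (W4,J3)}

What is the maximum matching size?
Maximum matching size = 3

Maximum matching: {(W1,J2), (W2,J1), (W4,J3)}
Size: 3

This assigns 3 workers to 3 distinct jobs.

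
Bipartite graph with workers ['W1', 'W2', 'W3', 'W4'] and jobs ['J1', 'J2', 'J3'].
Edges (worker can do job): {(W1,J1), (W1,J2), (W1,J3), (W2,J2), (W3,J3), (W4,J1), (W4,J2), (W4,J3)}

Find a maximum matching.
Matching: {(W1,J1), (W3,J3), (W4,J2)}

Maximum matching (size 3):
  W1 → J1
  W3 → J3
  W4 → J2

Each worker is assigned to at most one job, and each job to at most one worker.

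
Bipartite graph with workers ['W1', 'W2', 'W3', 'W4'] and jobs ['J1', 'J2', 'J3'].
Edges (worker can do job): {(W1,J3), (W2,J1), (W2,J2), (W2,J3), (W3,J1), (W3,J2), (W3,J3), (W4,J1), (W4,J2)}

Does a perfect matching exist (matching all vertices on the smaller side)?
Yes, perfect matching exists (size 3)

Perfect matching: {(W2,J2), (W3,J3), (W4,J1)}
All 3 vertices on the smaller side are matched.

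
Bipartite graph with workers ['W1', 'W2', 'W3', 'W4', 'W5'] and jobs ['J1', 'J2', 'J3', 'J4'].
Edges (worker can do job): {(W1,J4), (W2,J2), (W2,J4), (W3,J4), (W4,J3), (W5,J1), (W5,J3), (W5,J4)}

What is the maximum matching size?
Maximum matching size = 4

Maximum matching: {(W2,J2), (W3,J4), (W4,J3), (W5,J1)}
Size: 4

This assigns 4 workers to 4 distinct jobs.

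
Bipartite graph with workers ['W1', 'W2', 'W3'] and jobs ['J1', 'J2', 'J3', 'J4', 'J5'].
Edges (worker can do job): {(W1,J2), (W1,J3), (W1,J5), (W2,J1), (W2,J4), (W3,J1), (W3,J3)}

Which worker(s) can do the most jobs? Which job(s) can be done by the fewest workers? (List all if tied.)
Most versatile: W1 (3 jobs); Least covered: J2, J4, J5 (1 workers)

Worker degrees (jobs they can do): W1:3, W2:2, W3:2
Job degrees (workers who can do it): J1:2, J2:1, J3:2, J4:1, J5:1

Maximum worker degree is 3, achieved by: W1
Minimum job degree is 1, achieved by: J2, J4, J5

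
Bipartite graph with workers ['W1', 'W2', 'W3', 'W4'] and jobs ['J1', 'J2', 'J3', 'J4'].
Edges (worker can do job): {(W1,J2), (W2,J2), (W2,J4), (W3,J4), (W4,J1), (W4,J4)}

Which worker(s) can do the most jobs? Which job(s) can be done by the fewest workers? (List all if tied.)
Most versatile: W2, W4 (2 jobs); Least covered: J3 (0 workers)

Worker degrees (jobs they can do): W1:1, W2:2, W3:1, W4:2
Job degrees (workers who can do it): J1:1, J2:2, J3:0, J4:3

Maximum worker degree is 2, achieved by: W2, W4
Minimum job degree is 0, achieved by: J3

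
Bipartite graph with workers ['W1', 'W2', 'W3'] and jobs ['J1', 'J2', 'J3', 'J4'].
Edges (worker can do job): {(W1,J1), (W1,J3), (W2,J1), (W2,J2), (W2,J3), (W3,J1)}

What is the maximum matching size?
Maximum matching size = 3

Maximum matching: {(W1,J3), (W2,J2), (W3,J1)}
Size: 3

This assigns 3 workers to 3 distinct jobs.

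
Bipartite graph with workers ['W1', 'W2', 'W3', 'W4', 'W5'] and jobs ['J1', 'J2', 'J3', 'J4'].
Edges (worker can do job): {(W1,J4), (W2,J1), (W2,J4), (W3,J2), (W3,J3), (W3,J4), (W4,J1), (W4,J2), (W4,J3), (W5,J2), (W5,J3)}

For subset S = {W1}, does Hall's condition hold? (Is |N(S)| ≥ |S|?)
Yes: |N(S)| = 1, |S| = 1

Subset S = {W1}
Neighbors N(S) = {J4}

|N(S)| = 1, |S| = 1
Hall's condition: |N(S)| ≥ |S| is satisfied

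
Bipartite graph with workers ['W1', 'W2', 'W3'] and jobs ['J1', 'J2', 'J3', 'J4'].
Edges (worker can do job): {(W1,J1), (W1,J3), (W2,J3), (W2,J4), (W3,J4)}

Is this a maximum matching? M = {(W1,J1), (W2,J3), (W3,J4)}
Yes, size 3 is maximum

Proposed matching has size 3.
Maximum matching size for this graph: 3.

This is a maximum matching.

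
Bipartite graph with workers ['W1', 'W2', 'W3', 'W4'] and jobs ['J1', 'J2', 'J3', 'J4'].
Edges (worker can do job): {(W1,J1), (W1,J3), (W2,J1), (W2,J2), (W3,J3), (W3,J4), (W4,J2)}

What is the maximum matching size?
Maximum matching size = 4

Maximum matching: {(W1,J3), (W2,J1), (W3,J4), (W4,J2)}
Size: 4

This assigns 4 workers to 4 distinct jobs.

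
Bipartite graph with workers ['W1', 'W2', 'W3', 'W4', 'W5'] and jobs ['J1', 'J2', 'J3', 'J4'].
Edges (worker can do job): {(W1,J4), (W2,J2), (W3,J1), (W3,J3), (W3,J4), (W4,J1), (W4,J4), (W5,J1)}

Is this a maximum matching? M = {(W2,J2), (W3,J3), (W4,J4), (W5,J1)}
Yes, size 4 is maximum

Proposed matching has size 4.
Maximum matching size for this graph: 4.

This is a maximum matching.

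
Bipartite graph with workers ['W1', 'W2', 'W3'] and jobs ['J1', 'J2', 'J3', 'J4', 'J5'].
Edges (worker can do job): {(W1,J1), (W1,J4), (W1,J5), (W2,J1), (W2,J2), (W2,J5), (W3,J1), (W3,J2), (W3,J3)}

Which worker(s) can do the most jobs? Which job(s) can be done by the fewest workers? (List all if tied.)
Most versatile: W1, W2, W3 (3 jobs); Least covered: J3, J4 (1 workers)

Worker degrees (jobs they can do): W1:3, W2:3, W3:3
Job degrees (workers who can do it): J1:3, J2:2, J3:1, J4:1, J5:2

Maximum worker degree is 3, achieved by: W1, W2, W3
Minimum job degree is 1, achieved by: J3, J4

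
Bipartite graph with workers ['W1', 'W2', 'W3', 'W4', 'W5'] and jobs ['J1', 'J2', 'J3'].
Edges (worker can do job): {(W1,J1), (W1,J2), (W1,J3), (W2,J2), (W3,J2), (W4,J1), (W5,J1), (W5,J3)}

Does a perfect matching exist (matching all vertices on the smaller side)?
Yes, perfect matching exists (size 3)

Perfect matching: {(W3,J2), (W4,J1), (W5,J3)}
All 3 vertices on the smaller side are matched.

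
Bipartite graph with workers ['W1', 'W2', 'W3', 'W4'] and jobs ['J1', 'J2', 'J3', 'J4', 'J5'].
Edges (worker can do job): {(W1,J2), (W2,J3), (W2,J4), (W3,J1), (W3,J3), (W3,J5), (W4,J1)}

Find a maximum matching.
Matching: {(W1,J2), (W2,J4), (W3,J5), (W4,J1)}

Maximum matching (size 4):
  W1 → J2
  W2 → J4
  W3 → J5
  W4 → J1

Each worker is assigned to at most one job, and each job to at most one worker.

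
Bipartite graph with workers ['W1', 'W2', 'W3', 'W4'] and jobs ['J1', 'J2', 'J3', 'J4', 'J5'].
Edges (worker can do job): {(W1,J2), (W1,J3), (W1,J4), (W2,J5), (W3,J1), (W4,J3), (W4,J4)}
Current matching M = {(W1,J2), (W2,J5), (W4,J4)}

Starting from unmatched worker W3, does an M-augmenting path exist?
Yes: W3 → J1

An M-augmenting path alternates non-matching / matching edges, starting and ending at unmatched vertices.
Path: W3 → J1
(J1 is unmatched in M, so the path is augmenting.)
Flipping edges along this path would increase |M| from 3 to 4.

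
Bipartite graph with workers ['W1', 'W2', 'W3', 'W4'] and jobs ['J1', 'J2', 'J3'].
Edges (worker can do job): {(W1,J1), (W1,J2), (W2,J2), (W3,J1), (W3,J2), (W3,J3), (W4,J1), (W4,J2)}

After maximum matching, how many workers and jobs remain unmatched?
Unmatched: 1 workers, 0 jobs

Maximum matching size: 3
Workers: 4 total, 3 matched, 1 unmatched
Jobs: 3 total, 3 matched, 0 unmatched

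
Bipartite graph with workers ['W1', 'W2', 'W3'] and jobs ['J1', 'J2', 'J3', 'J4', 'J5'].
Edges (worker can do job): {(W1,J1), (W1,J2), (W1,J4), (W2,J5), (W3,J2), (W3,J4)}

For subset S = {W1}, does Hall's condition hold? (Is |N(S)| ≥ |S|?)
Yes: |N(S)| = 3, |S| = 1

Subset S = {W1}
Neighbors N(S) = {J1, J2, J4}

|N(S)| = 3, |S| = 1
Hall's condition: |N(S)| ≥ |S| is satisfied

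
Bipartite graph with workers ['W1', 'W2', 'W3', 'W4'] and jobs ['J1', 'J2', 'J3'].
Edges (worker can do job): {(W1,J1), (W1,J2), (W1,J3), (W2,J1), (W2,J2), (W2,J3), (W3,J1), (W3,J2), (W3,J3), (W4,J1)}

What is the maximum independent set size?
Maximum independent set = 4

By König's theorem:
- Min vertex cover = Max matching = 3
- Max independent set = Total vertices - Min vertex cover
- Max independent set = 7 - 3 = 4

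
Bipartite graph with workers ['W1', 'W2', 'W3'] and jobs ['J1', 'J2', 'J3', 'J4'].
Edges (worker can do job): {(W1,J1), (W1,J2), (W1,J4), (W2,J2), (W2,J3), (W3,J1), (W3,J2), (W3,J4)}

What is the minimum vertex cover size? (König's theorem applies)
Minimum vertex cover size = 3

By König's theorem: in bipartite graphs,
min vertex cover = max matching = 3

Maximum matching has size 3, so minimum vertex cover also has size 3.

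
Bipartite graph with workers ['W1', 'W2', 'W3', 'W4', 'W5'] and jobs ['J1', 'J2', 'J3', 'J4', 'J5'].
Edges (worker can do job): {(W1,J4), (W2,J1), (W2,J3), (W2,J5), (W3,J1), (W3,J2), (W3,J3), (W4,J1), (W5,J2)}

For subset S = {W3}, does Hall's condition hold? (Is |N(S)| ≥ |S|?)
Yes: |N(S)| = 3, |S| = 1

Subset S = {W3}
Neighbors N(S) = {J1, J2, J3}

|N(S)| = 3, |S| = 1
Hall's condition: |N(S)| ≥ |S| is satisfied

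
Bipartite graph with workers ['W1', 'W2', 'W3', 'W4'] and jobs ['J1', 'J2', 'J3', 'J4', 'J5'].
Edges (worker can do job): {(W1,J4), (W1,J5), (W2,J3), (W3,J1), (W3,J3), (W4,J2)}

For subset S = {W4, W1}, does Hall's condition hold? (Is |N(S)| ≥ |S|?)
Yes: |N(S)| = 3, |S| = 2

Subset S = {W4, W1}
Neighbors N(S) = {J2, J4, J5}

|N(S)| = 3, |S| = 2
Hall's condition: |N(S)| ≥ |S| is satisfied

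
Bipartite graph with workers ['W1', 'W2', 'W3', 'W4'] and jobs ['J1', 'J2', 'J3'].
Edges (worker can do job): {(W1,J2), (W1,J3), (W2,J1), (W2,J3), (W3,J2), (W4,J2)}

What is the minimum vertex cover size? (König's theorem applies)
Minimum vertex cover size = 3

By König's theorem: in bipartite graphs,
min vertex cover = max matching = 3

Maximum matching has size 3, so minimum vertex cover also has size 3.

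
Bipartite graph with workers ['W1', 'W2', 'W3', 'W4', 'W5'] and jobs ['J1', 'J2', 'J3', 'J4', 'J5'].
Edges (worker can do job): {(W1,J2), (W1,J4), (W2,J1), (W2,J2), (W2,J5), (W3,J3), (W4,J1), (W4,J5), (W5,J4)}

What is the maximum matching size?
Maximum matching size = 5

Maximum matching: {(W1,J2), (W2,J1), (W3,J3), (W4,J5), (W5,J4)}
Size: 5

This assigns 5 workers to 5 distinct jobs.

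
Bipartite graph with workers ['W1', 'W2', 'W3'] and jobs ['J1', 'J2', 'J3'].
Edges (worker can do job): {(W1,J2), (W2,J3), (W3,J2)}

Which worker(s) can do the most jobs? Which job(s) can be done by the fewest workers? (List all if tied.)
Most versatile: W1, W2, W3 (1 jobs); Least covered: J1 (0 workers)

Worker degrees (jobs they can do): W1:1, W2:1, W3:1
Job degrees (workers who can do it): J1:0, J2:2, J3:1

Maximum worker degree is 1, achieved by: W1, W2, W3
Minimum job degree is 0, achieved by: J1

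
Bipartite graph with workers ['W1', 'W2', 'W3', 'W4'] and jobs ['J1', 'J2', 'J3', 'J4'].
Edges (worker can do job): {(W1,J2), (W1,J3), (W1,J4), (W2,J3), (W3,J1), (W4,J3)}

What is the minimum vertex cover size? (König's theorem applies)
Minimum vertex cover size = 3

By König's theorem: in bipartite graphs,
min vertex cover = max matching = 3

Maximum matching has size 3, so minimum vertex cover also has size 3.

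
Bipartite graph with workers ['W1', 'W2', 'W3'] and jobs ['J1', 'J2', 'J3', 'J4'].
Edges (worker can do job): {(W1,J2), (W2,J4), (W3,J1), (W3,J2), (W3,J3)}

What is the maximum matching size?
Maximum matching size = 3

Maximum matching: {(W1,J2), (W2,J4), (W3,J1)}
Size: 3

This assigns 3 workers to 3 distinct jobs.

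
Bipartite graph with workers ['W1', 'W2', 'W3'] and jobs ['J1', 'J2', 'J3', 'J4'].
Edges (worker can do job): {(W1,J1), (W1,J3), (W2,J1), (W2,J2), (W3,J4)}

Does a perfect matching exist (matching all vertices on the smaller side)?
Yes, perfect matching exists (size 3)

Perfect matching: {(W1,J1), (W2,J2), (W3,J4)}
All 3 vertices on the smaller side are matched.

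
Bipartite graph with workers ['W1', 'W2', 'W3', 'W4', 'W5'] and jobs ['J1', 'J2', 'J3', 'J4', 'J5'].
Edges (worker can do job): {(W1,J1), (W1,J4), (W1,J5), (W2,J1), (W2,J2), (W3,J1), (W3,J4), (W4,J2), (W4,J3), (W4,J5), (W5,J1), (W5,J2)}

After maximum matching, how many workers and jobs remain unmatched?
Unmatched: 0 workers, 0 jobs

Maximum matching size: 5
Workers: 5 total, 5 matched, 0 unmatched
Jobs: 5 total, 5 matched, 0 unmatched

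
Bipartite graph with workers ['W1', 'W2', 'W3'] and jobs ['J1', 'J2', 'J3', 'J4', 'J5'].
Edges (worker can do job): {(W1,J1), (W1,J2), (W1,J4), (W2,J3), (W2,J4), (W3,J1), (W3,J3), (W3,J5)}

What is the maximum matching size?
Maximum matching size = 3

Maximum matching: {(W1,J2), (W2,J4), (W3,J3)}
Size: 3

This assigns 3 workers to 3 distinct jobs.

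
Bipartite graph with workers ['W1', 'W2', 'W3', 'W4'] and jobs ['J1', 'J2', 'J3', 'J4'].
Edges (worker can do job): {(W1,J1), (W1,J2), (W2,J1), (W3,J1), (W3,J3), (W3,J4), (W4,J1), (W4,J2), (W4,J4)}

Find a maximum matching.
Matching: {(W1,J2), (W2,J1), (W3,J3), (W4,J4)}

Maximum matching (size 4):
  W1 → J2
  W2 → J1
  W3 → J3
  W4 → J4

Each worker is assigned to at most one job, and each job to at most one worker.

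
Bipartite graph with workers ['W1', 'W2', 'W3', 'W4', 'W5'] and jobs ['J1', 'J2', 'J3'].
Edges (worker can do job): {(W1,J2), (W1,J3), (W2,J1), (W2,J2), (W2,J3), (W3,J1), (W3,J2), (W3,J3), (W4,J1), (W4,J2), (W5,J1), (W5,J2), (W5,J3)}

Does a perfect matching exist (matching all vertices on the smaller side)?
Yes, perfect matching exists (size 3)

Perfect matching: {(W3,J1), (W4,J2), (W5,J3)}
All 3 vertices on the smaller side are matched.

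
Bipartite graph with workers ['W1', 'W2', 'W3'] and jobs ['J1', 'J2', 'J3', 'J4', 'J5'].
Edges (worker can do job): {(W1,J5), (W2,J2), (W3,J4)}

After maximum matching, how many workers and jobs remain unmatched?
Unmatched: 0 workers, 2 jobs

Maximum matching size: 3
Workers: 3 total, 3 matched, 0 unmatched
Jobs: 5 total, 3 matched, 2 unmatched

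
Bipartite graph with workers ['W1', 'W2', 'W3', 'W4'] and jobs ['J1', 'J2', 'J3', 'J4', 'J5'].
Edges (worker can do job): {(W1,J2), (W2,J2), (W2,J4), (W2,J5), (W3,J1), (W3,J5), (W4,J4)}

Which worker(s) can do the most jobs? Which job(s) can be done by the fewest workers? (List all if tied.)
Most versatile: W2 (3 jobs); Least covered: J3 (0 workers)

Worker degrees (jobs they can do): W1:1, W2:3, W3:2, W4:1
Job degrees (workers who can do it): J1:1, J2:2, J3:0, J4:2, J5:2

Maximum worker degree is 3, achieved by: W2
Minimum job degree is 0, achieved by: J3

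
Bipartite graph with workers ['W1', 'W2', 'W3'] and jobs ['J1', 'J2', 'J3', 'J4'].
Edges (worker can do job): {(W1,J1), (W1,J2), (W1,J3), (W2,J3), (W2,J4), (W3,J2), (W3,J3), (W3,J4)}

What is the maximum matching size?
Maximum matching size = 3

Maximum matching: {(W1,J1), (W2,J4), (W3,J3)}
Size: 3

This assigns 3 workers to 3 distinct jobs.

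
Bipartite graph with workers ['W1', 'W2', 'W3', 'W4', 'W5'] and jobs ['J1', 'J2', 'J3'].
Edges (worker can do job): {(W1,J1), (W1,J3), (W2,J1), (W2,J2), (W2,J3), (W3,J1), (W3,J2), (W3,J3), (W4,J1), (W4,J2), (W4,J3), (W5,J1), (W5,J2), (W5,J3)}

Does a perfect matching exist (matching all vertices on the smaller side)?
Yes, perfect matching exists (size 3)

Perfect matching: {(W3,J3), (W4,J2), (W5,J1)}
All 3 vertices on the smaller side are matched.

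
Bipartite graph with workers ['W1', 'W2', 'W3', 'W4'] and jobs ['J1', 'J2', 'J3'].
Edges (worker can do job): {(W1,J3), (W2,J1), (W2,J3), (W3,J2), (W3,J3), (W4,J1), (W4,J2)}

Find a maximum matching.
Matching: {(W1,J3), (W3,J2), (W4,J1)}

Maximum matching (size 3):
  W1 → J3
  W3 → J2
  W4 → J1

Each worker is assigned to at most one job, and each job to at most one worker.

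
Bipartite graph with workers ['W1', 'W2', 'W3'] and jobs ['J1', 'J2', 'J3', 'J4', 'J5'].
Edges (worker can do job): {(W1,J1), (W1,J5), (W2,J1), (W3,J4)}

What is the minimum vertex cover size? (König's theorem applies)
Minimum vertex cover size = 3

By König's theorem: in bipartite graphs,
min vertex cover = max matching = 3

Maximum matching has size 3, so minimum vertex cover also has size 3.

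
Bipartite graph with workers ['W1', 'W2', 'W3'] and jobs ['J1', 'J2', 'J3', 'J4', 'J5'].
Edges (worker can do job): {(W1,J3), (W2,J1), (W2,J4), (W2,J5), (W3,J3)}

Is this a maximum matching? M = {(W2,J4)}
No, size 1 is not maximum

Proposed matching has size 1.
Maximum matching size for this graph: 2.

This is NOT maximum - can be improved to size 2.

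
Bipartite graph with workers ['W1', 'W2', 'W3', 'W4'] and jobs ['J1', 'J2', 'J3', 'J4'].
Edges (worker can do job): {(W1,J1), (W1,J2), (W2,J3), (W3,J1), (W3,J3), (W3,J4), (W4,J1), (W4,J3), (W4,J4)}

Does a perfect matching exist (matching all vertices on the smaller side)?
Yes, perfect matching exists (size 4)

Perfect matching: {(W1,J2), (W2,J3), (W3,J4), (W4,J1)}
All 4 vertices on the smaller side are matched.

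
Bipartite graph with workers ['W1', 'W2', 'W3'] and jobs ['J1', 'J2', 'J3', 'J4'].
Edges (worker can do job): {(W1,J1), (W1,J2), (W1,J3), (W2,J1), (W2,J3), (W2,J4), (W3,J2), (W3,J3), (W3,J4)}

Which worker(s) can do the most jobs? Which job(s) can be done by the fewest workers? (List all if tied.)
Most versatile: W1, W2, W3 (3 jobs); Least covered: J1, J2, J4 (2 workers)

Worker degrees (jobs they can do): W1:3, W2:3, W3:3
Job degrees (workers who can do it): J1:2, J2:2, J3:3, J4:2

Maximum worker degree is 3, achieved by: W1, W2, W3
Minimum job degree is 2, achieved by: J1, J2, J4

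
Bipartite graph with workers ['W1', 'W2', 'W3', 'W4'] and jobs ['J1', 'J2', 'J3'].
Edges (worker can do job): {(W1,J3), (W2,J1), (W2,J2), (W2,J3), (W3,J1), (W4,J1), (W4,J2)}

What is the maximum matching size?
Maximum matching size = 3

Maximum matching: {(W1,J3), (W2,J2), (W4,J1)}
Size: 3

This assigns 3 workers to 3 distinct jobs.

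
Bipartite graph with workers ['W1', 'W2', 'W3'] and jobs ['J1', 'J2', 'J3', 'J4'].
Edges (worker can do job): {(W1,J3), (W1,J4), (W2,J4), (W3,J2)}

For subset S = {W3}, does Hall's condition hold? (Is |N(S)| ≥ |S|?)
Yes: |N(S)| = 1, |S| = 1

Subset S = {W3}
Neighbors N(S) = {J2}

|N(S)| = 1, |S| = 1
Hall's condition: |N(S)| ≥ |S| is satisfied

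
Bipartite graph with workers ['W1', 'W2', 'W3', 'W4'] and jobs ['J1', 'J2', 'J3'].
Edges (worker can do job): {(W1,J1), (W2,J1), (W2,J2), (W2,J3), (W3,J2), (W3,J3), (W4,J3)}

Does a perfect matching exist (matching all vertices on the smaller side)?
Yes, perfect matching exists (size 3)

Perfect matching: {(W1,J1), (W3,J2), (W4,J3)}
All 3 vertices on the smaller side are matched.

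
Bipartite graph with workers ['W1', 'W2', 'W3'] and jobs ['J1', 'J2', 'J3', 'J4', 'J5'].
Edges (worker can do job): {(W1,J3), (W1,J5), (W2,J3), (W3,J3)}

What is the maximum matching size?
Maximum matching size = 2

Maximum matching: {(W1,J5), (W3,J3)}
Size: 2

This assigns 2 workers to 2 distinct jobs.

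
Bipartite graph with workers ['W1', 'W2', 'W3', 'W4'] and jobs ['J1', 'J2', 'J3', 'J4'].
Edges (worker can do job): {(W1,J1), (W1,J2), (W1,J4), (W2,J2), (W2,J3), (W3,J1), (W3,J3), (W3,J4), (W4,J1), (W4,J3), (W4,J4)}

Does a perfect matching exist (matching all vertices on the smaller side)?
Yes, perfect matching exists (size 4)

Perfect matching: {(W1,J2), (W2,J3), (W3,J4), (W4,J1)}
All 4 vertices on the smaller side are matched.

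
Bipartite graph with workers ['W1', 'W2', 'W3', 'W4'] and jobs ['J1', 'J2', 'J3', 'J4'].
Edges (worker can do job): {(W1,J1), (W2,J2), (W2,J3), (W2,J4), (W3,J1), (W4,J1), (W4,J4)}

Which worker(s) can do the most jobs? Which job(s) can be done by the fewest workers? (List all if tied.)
Most versatile: W2 (3 jobs); Least covered: J2, J3 (1 workers)

Worker degrees (jobs they can do): W1:1, W2:3, W3:1, W4:2
Job degrees (workers who can do it): J1:3, J2:1, J3:1, J4:2

Maximum worker degree is 3, achieved by: W2
Minimum job degree is 1, achieved by: J2, J3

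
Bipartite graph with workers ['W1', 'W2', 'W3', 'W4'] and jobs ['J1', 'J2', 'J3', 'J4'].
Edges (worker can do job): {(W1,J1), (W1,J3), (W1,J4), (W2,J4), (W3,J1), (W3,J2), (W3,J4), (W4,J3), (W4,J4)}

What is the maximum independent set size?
Maximum independent set = 4

By König's theorem:
- Min vertex cover = Max matching = 4
- Max independent set = Total vertices - Min vertex cover
- Max independent set = 8 - 4 = 4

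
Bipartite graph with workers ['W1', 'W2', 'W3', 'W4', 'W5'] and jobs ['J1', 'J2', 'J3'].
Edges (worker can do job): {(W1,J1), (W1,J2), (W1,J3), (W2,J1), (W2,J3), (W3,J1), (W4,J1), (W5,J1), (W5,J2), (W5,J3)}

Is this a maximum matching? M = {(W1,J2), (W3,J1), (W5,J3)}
Yes, size 3 is maximum

Proposed matching has size 3.
Maximum matching size for this graph: 3.

This is a maximum matching.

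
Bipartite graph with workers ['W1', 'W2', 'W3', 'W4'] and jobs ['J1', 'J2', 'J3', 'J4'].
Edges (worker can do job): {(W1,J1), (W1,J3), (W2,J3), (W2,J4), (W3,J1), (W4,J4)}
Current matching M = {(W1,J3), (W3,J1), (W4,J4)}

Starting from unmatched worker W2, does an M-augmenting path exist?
No augmenting path from W2

Alternating search from W2 reaches jobs: {J1, J3, J4}.
Every reachable job is already matched in M, and following those matched edges back to workers exposes no further unvisited jobs.
No M-augmenting path from W2 exists.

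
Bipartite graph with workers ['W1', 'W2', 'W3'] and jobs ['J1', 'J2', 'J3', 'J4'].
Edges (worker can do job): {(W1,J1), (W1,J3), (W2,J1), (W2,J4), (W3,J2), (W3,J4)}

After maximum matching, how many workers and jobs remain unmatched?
Unmatched: 0 workers, 1 jobs

Maximum matching size: 3
Workers: 3 total, 3 matched, 0 unmatched
Jobs: 4 total, 3 matched, 1 unmatched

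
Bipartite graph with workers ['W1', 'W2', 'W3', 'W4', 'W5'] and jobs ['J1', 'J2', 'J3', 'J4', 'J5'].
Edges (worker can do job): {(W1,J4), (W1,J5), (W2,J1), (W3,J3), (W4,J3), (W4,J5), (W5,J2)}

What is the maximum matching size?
Maximum matching size = 5

Maximum matching: {(W1,J4), (W2,J1), (W3,J3), (W4,J5), (W5,J2)}
Size: 5

This assigns 5 workers to 5 distinct jobs.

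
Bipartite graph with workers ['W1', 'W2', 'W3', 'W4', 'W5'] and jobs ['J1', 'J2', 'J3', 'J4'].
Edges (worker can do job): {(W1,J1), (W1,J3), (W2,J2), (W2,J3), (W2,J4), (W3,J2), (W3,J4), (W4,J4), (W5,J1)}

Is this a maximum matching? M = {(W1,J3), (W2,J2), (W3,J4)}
No, size 3 is not maximum

Proposed matching has size 3.
Maximum matching size for this graph: 4.

This is NOT maximum - can be improved to size 4.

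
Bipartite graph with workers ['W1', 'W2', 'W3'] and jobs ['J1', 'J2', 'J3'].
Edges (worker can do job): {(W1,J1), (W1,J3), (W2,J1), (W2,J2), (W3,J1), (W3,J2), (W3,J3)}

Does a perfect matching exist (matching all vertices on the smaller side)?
Yes, perfect matching exists (size 3)

Perfect matching: {(W1,J1), (W2,J2), (W3,J3)}
All 3 vertices on the smaller side are matched.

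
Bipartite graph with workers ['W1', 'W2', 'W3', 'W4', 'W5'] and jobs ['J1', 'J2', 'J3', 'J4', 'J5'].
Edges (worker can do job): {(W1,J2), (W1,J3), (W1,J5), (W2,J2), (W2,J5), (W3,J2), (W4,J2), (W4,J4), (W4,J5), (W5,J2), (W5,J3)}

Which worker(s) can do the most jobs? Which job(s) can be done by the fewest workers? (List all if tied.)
Most versatile: W1, W4 (3 jobs); Least covered: J1 (0 workers)

Worker degrees (jobs they can do): W1:3, W2:2, W3:1, W4:3, W5:2
Job degrees (workers who can do it): J1:0, J2:5, J3:2, J4:1, J5:3

Maximum worker degree is 3, achieved by: W1, W4
Minimum job degree is 0, achieved by: J1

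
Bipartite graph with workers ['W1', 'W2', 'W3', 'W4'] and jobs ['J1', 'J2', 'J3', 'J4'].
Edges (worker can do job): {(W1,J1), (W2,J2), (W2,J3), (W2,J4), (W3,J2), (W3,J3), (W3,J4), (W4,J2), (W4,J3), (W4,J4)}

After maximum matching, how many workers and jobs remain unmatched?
Unmatched: 0 workers, 0 jobs

Maximum matching size: 4
Workers: 4 total, 4 matched, 0 unmatched
Jobs: 4 total, 4 matched, 0 unmatched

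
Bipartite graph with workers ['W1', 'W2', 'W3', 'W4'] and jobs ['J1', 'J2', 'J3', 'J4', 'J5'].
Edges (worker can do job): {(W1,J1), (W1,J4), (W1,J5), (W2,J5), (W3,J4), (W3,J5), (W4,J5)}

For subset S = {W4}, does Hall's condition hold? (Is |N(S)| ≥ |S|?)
Yes: |N(S)| = 1, |S| = 1

Subset S = {W4}
Neighbors N(S) = {J5}

|N(S)| = 1, |S| = 1
Hall's condition: |N(S)| ≥ |S| is satisfied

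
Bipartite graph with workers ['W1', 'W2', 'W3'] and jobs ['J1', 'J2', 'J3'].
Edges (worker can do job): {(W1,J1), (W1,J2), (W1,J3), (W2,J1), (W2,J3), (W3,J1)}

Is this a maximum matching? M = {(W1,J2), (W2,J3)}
No, size 2 is not maximum

Proposed matching has size 2.
Maximum matching size for this graph: 3.

This is NOT maximum - can be improved to size 3.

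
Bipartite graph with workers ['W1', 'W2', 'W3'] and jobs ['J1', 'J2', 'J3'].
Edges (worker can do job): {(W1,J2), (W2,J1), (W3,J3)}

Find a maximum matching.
Matching: {(W1,J2), (W2,J1), (W3,J3)}

Maximum matching (size 3):
  W1 → J2
  W2 → J1
  W3 → J3

Each worker is assigned to at most one job, and each job to at most one worker.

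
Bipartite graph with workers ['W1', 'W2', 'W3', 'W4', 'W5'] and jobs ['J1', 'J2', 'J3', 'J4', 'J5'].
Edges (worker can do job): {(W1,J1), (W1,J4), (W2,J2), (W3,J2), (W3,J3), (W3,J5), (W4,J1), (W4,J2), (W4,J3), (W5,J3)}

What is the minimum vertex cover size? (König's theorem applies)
Minimum vertex cover size = 5

By König's theorem: in bipartite graphs,
min vertex cover = max matching = 5

Maximum matching has size 5, so minimum vertex cover also has size 5.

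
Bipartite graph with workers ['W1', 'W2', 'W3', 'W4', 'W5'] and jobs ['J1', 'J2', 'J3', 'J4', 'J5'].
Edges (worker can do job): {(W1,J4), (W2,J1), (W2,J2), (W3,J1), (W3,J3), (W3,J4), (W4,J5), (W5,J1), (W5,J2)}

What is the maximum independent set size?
Maximum independent set = 5

By König's theorem:
- Min vertex cover = Max matching = 5
- Max independent set = Total vertices - Min vertex cover
- Max independent set = 10 - 5 = 5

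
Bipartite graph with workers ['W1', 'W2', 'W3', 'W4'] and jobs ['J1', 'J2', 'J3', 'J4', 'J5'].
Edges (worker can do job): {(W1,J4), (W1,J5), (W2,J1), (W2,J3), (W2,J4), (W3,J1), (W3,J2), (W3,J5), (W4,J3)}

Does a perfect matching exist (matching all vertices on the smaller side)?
Yes, perfect matching exists (size 4)

Perfect matching: {(W1,J4), (W2,J1), (W3,J2), (W4,J3)}
All 4 vertices on the smaller side are matched.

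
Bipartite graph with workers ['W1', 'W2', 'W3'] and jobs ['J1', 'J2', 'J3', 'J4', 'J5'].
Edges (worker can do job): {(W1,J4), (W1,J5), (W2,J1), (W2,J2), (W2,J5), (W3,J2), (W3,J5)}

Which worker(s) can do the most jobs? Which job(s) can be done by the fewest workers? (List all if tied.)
Most versatile: W2 (3 jobs); Least covered: J3 (0 workers)

Worker degrees (jobs they can do): W1:2, W2:3, W3:2
Job degrees (workers who can do it): J1:1, J2:2, J3:0, J4:1, J5:3

Maximum worker degree is 3, achieved by: W2
Minimum job degree is 0, achieved by: J3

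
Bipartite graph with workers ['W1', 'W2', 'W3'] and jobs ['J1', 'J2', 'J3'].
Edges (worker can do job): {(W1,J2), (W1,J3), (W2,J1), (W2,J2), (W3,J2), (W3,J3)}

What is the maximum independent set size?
Maximum independent set = 3

By König's theorem:
- Min vertex cover = Max matching = 3
- Max independent set = Total vertices - Min vertex cover
- Max independent set = 6 - 3 = 3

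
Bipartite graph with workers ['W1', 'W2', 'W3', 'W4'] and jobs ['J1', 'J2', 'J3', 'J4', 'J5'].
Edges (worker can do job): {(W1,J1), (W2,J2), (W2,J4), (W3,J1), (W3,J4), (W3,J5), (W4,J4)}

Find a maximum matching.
Matching: {(W1,J1), (W2,J2), (W3,J5), (W4,J4)}

Maximum matching (size 4):
  W1 → J1
  W2 → J2
  W3 → J5
  W4 → J4

Each worker is assigned to at most one job, and each job to at most one worker.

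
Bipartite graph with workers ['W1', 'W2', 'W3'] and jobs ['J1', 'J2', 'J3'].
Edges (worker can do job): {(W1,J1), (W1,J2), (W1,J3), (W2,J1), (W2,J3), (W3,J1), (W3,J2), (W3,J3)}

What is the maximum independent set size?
Maximum independent set = 3

By König's theorem:
- Min vertex cover = Max matching = 3
- Max independent set = Total vertices - Min vertex cover
- Max independent set = 6 - 3 = 3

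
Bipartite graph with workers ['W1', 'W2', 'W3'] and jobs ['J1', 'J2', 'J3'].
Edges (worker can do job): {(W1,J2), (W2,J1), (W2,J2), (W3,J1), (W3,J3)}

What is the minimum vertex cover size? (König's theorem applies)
Minimum vertex cover size = 3

By König's theorem: in bipartite graphs,
min vertex cover = max matching = 3

Maximum matching has size 3, so minimum vertex cover also has size 3.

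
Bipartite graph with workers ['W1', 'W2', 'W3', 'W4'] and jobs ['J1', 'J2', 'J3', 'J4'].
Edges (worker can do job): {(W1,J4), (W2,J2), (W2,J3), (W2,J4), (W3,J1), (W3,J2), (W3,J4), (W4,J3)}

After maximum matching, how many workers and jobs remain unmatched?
Unmatched: 0 workers, 0 jobs

Maximum matching size: 4
Workers: 4 total, 4 matched, 0 unmatched
Jobs: 4 total, 4 matched, 0 unmatched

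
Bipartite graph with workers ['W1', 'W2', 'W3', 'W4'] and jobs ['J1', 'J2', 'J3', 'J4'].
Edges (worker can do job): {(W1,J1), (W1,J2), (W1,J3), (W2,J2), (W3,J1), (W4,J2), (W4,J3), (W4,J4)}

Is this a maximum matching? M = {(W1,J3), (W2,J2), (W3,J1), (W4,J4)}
Yes, size 4 is maximum

Proposed matching has size 4.
Maximum matching size for this graph: 4.

This is a maximum matching.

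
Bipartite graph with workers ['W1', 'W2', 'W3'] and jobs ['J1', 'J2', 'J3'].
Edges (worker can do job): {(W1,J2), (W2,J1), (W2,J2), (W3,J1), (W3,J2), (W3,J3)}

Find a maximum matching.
Matching: {(W1,J2), (W2,J1), (W3,J3)}

Maximum matching (size 3):
  W1 → J2
  W2 → J1
  W3 → J3

Each worker is assigned to at most one job, and each job to at most one worker.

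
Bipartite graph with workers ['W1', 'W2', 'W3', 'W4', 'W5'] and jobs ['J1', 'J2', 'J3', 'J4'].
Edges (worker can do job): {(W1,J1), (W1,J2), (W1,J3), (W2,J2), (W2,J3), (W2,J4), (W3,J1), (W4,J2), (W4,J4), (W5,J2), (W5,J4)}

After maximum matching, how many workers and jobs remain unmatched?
Unmatched: 1 workers, 0 jobs

Maximum matching size: 4
Workers: 5 total, 4 matched, 1 unmatched
Jobs: 4 total, 4 matched, 0 unmatched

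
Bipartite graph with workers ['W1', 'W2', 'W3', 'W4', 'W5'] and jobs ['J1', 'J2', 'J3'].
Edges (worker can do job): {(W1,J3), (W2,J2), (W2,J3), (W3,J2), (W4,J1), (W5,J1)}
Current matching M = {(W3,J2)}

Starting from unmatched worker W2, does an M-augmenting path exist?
Yes: W2 → J3

An M-augmenting path alternates non-matching / matching edges, starting and ending at unmatched vertices.
Path: W2 → J3
(J3 is unmatched in M, so the path is augmenting.)
Flipping edges along this path would increase |M| from 1 to 2.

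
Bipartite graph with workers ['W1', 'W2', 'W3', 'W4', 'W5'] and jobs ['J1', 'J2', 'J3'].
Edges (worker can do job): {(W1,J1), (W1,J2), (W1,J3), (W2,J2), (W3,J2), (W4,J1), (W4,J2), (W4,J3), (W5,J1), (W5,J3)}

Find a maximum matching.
Matching: {(W3,J2), (W4,J3), (W5,J1)}

Maximum matching (size 3):
  W3 → J2
  W4 → J3
  W5 → J1

Each worker is assigned to at most one job, and each job to at most one worker.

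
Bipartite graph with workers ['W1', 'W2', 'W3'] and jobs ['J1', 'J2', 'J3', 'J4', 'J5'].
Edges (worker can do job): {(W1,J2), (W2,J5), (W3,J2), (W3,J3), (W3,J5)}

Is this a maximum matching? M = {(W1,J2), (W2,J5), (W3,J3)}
Yes, size 3 is maximum

Proposed matching has size 3.
Maximum matching size for this graph: 3.

This is a maximum matching.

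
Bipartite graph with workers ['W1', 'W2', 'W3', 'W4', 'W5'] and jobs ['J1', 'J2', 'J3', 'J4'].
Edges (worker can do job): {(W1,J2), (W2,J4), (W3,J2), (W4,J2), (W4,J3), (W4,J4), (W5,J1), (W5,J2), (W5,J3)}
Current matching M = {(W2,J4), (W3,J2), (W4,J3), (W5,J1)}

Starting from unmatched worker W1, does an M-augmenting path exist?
No augmenting path from W1

Alternating search from W1 reaches jobs: {J2}.
Every reachable job is already matched in M, and following those matched edges back to workers exposes no further unvisited jobs.
No M-augmenting path from W1 exists.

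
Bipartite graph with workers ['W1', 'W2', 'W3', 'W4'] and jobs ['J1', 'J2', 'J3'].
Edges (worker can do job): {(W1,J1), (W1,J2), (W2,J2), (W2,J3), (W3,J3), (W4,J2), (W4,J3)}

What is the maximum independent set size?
Maximum independent set = 4

By König's theorem:
- Min vertex cover = Max matching = 3
- Max independent set = Total vertices - Min vertex cover
- Max independent set = 7 - 3 = 4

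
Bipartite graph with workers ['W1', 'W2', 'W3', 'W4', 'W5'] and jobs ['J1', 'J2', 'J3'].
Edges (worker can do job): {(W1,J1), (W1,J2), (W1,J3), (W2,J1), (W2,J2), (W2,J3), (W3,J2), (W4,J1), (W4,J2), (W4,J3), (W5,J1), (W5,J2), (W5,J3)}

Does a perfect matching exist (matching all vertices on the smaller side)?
Yes, perfect matching exists (size 3)

Perfect matching: {(W3,J2), (W4,J1), (W5,J3)}
All 3 vertices on the smaller side are matched.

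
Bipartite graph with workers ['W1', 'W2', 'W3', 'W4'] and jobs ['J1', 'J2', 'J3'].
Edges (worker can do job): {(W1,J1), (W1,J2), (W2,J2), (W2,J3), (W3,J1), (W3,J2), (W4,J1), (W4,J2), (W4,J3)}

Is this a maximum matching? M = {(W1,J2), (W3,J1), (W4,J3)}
Yes, size 3 is maximum

Proposed matching has size 3.
Maximum matching size for this graph: 3.

This is a maximum matching.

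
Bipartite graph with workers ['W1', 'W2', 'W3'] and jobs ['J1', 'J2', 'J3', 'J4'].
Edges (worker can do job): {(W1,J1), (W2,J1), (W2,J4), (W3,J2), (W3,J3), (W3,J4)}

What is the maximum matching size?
Maximum matching size = 3

Maximum matching: {(W1,J1), (W2,J4), (W3,J2)}
Size: 3

This assigns 3 workers to 3 distinct jobs.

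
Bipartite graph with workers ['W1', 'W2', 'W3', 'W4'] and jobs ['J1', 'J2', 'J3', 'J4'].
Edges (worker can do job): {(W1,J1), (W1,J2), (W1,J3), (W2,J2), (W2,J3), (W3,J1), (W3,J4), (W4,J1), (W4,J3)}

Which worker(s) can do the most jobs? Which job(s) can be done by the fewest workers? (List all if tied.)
Most versatile: W1 (3 jobs); Least covered: J4 (1 workers)

Worker degrees (jobs they can do): W1:3, W2:2, W3:2, W4:2
Job degrees (workers who can do it): J1:3, J2:2, J3:3, J4:1

Maximum worker degree is 3, achieved by: W1
Minimum job degree is 1, achieved by: J4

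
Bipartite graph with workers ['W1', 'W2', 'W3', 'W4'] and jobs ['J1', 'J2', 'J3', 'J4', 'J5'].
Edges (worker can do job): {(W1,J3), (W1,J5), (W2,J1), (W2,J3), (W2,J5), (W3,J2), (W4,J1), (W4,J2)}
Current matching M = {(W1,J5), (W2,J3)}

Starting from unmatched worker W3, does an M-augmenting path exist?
Yes: W3 → J2

An M-augmenting path alternates non-matching / matching edges, starting and ending at unmatched vertices.
Path: W3 → J2
(J2 is unmatched in M, so the path is augmenting.)
Flipping edges along this path would increase |M| from 2 to 3.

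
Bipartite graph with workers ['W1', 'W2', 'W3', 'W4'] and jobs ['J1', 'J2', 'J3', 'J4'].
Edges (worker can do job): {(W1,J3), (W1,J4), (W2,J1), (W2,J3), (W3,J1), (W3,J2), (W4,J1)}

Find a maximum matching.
Matching: {(W1,J4), (W2,J3), (W3,J2), (W4,J1)}

Maximum matching (size 4):
  W1 → J4
  W2 → J3
  W3 → J2
  W4 → J1

Each worker is assigned to at most one job, and each job to at most one worker.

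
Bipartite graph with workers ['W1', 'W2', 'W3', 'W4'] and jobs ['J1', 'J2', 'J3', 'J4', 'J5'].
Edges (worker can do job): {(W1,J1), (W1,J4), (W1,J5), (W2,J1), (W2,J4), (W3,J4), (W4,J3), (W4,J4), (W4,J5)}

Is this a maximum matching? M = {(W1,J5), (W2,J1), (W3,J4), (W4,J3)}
Yes, size 4 is maximum

Proposed matching has size 4.
Maximum matching size for this graph: 4.

This is a maximum matching.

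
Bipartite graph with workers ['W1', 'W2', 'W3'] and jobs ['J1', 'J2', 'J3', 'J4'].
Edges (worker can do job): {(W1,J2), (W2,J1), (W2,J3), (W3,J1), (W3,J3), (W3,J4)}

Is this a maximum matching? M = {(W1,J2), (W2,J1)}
No, size 2 is not maximum

Proposed matching has size 2.
Maximum matching size for this graph: 3.

This is NOT maximum - can be improved to size 3.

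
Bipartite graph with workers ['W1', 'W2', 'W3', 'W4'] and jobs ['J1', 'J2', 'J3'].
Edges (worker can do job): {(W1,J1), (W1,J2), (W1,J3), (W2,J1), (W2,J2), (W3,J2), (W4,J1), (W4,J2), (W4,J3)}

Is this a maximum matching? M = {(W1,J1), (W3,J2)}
No, size 2 is not maximum

Proposed matching has size 2.
Maximum matching size for this graph: 3.

This is NOT maximum - can be improved to size 3.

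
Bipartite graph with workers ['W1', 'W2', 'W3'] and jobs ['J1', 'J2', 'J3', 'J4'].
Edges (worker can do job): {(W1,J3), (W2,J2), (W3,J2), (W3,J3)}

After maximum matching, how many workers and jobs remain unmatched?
Unmatched: 1 workers, 2 jobs

Maximum matching size: 2
Workers: 3 total, 2 matched, 1 unmatched
Jobs: 4 total, 2 matched, 2 unmatched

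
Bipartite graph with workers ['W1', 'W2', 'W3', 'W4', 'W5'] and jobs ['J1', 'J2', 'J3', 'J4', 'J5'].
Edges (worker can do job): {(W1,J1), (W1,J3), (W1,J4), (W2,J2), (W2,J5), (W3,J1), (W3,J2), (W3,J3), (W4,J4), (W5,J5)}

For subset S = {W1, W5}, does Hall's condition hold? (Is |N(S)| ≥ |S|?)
Yes: |N(S)| = 4, |S| = 2

Subset S = {W1, W5}
Neighbors N(S) = {J1, J3, J4, J5}

|N(S)| = 4, |S| = 2
Hall's condition: |N(S)| ≥ |S| is satisfied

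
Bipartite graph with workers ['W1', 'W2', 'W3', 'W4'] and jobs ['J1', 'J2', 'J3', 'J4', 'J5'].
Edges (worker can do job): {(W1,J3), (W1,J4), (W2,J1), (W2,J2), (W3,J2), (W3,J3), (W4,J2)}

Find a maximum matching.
Matching: {(W1,J4), (W2,J1), (W3,J3), (W4,J2)}

Maximum matching (size 4):
  W1 → J4
  W2 → J1
  W3 → J3
  W4 → J2

Each worker is assigned to at most one job, and each job to at most one worker.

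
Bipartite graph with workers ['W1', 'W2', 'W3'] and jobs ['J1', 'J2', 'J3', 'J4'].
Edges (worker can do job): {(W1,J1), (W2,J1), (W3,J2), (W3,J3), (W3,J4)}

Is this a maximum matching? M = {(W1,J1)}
No, size 1 is not maximum

Proposed matching has size 1.
Maximum matching size for this graph: 2.

This is NOT maximum - can be improved to size 2.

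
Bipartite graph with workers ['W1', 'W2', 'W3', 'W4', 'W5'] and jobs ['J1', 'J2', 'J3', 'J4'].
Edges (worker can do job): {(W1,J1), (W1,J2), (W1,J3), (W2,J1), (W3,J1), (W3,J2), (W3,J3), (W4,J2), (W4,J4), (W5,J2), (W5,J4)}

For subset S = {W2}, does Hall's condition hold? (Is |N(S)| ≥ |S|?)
Yes: |N(S)| = 1, |S| = 1

Subset S = {W2}
Neighbors N(S) = {J1}

|N(S)| = 1, |S| = 1
Hall's condition: |N(S)| ≥ |S| is satisfied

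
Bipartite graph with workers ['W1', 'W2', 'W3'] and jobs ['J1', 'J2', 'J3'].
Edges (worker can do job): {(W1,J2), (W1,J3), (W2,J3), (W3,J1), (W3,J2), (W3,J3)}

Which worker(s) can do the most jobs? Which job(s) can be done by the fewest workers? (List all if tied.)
Most versatile: W3 (3 jobs); Least covered: J1 (1 workers)

Worker degrees (jobs they can do): W1:2, W2:1, W3:3
Job degrees (workers who can do it): J1:1, J2:2, J3:3

Maximum worker degree is 3, achieved by: W3
Minimum job degree is 1, achieved by: J1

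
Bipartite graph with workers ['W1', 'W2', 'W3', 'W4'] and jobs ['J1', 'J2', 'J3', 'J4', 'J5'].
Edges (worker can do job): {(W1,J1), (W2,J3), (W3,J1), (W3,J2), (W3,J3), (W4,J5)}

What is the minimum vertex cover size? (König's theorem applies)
Minimum vertex cover size = 4

By König's theorem: in bipartite graphs,
min vertex cover = max matching = 4

Maximum matching has size 4, so minimum vertex cover also has size 4.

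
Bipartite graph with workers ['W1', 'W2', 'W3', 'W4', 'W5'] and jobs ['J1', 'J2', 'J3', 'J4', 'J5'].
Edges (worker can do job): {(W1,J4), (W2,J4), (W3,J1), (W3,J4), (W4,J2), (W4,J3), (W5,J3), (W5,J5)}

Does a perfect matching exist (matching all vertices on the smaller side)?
No, maximum matching has size 4 < 5

Maximum matching has size 4, need 5 for perfect matching.
Unmatched workers: ['W2']
Unmatched jobs: ['J3']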